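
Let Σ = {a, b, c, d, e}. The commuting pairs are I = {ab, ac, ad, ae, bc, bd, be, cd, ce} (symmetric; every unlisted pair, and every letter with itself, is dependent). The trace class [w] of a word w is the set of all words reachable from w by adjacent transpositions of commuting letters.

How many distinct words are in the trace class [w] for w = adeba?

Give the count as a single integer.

0(a) covers ∅
1(d) covers ∅
2(e) covers 1:d
3(b) covers ∅
4(a) covers 0:a
floor of heap: 0:a, 1:d, 3:b
completions by unplaced set U, small U first (add the entries for U minus each lowest piece of U):
  |U|=1: {2}:1  {3}:1  {4}:1
  |U|=2: {0,4}:1  {1,2}:1  {2,3}:2  {2,4}:2  {3,4}:2
  |U|=3: {0,2,4}:3  {0,3,4}:3  {1,2,3}:3  {1,2,4}:3  {2,3,4}:6
  start at 0(a): 12
  start at 1(d): 12
  start at 3(b): 6
sum over floor = 30

30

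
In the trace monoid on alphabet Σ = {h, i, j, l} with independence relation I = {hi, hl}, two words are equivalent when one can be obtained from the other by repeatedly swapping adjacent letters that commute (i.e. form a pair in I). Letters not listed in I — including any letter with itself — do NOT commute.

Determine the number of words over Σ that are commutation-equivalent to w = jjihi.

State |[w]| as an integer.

3

0(j) covers ∅
1(j) covers 0:j
2(i) covers 1:j
3(h) covers 1:j
4(i) covers 2:i
floor of heap: 0:j
completions by unplaced set U, small U first (add the entries for U minus each lowest piece of U):
  |U|=1: {3}:1  {4}:1
  |U|=2: {2,4}:1  {3,4}:2
  |U|=3: {2,3,4}:3
  start at 0(j): 3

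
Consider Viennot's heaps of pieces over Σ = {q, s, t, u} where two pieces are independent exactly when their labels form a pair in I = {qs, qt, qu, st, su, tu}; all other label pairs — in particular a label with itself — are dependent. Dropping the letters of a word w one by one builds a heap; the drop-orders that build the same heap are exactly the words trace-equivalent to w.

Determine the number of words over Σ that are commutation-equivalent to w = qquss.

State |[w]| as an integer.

piece 0:q — minimal
piece 1:q rests on {0:q}
piece 2:u — minimal
piece 3:s — minimal
piece 4:s rests on {3:s}
minimal pieces: {0:q, 2:u, 3:s}
ways to finish when only these pieces remain (= sum over removing one remaining piece with nothing left below it):
  1 left: {1}→1  {2}→1  {4}→1
  2 left: {0,1}→1  {1,2}→2  {1,4}→2  {2,4}→2  {3,4}→1
  3 left: {0,1,2}→3  {0,1,4}→3  {1,2,4}→6  {1,3,4}→3  {2,3,4}→3
  placing 0:q first → 12 extensions
  placing 2:u first → 6 extensions
  placing 3:s first → 12 extensions
total linear extensions = 30

30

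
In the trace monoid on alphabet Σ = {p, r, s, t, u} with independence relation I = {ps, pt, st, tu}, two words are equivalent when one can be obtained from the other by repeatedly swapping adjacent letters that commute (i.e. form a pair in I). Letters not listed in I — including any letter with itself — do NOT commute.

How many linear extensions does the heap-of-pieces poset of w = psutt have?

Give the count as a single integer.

20

drop 0:p onto floor
drop 1:s onto floor
drop 2:u onto {0:p, 1:s}
drop 3:t onto floor
drop 4:t onto {3:t}
ground layer = {0:p, 1:s, 3:t}
drop-orders for the pieces not yet dropped (sum over which currently-grounded one goes next):
  1 to go: {2} 1  {4} 1
  2 to go: {0,2} 1  {1,2} 1  {2,4} 2  {3,4} 1
  3 to go: {0,1,2} 2  {0,2,4} 3  {1,2,4} 3  {2,3,4} 3
  if 0:p drops first: 6 orders
  if 1:s drops first: 6 orders
  if 3:t drops first: 8 orders
heap linearizations: 20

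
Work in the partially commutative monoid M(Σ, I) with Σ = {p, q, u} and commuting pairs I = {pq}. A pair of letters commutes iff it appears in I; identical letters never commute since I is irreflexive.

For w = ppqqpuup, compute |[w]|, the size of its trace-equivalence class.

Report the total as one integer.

10

piece 0:p — minimal
piece 1:p rests on {0:p}
piece 2:q — minimal
piece 3:q rests on {2:q}
piece 4:p rests on {1:p}
piece 5:u rests on {3:q, 4:p}
piece 6:u rests on {5:u}
piece 7:p rests on {6:u}
minimal pieces: {0:p, 2:q}
ways to finish when only these pieces remain (= sum over removing one remaining piece with nothing left below it):
  1 left: {7}→1
  2 left: {6,7}→1
  3 left: {5,6,7}→1
  4 left: {3,5,6,7}→1  {4,5,6,7}→1
  5 left: {1,4,5,6,7}→1  {2,3,5,6,7}→1  {3,4,5,6,7}→2
  6 left: {0,1,4,5,6,7}→1  {1,3,4,5,6,7}→3  {2,3,4,5,6,7}→3
  placing 0:p first → 6 extensions
  placing 2:q first → 4 extensions
total linear extensions = 10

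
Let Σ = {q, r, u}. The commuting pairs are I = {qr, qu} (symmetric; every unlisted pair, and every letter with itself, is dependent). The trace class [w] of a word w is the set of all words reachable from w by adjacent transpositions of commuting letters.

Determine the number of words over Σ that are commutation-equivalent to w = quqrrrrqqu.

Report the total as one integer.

210

#0=q has no predecessor
#1=u has no predecessor
#2=q depends on [0:q]
#3=r depends on [1:u]
#4=r depends on [3:r]
#5=r depends on [4:r]
#6=r depends on [5:r]
#7=q depends on [2:q]
#8=q depends on [7:q]
#9=u depends on [6:r]
sources: [0:q, 1:u]
N(rest) = Σ N(rest − s) over sources s of rest; N(one piece) = 1:
  size 1 → [8]=1  [9]=1
  size 2 → [6,9]=1  [7,8]=1  [8,9]=2
  size 3 → [2,7,8]=1  [5,6,9]=1  [6,8,9]=3  [7,8,9]=3
  size 4 → [0,2,7,8]=1  [2,7,8,9]=4  [4,5,6,9]=1  [5,6,8,9]=4  [6,7,8,9]=6
  size 5 → [0,2,7,8,9]=5  [2,6,7,8,9]=10  [3,4,5,6,9]=1  [4,5,6,8,9]=5  [5,6,7,8,9]=10
  size 6 → [0,2,6,7,8,9]=15  [1,3,4,5,6,9]=1  [2,5,6,7,8,9]=20  [3,4,5,6,8,9]=6  [4,5,6,7,8,9]=15
  size 7 → [0,2,5,6,7,8,9]=35  [1,3,4,5,6,8,9]=7  [2,4,5,6,7,8,9]=35  [3,4,5,6,7,8,9]=21
  size 8 → [0,2,4,5,6,7,8,9]=70  [1,3,4,5,6,7,8,9]=28  [2,3,4,5,6,7,8,9]=56
  first=0(q) contributes 84
  first=1(u) contributes 126
|[w]| = 210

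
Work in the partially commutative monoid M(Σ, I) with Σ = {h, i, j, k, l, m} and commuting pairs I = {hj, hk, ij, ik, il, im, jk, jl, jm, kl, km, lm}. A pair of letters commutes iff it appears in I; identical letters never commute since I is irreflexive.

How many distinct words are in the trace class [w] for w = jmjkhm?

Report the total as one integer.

piece 0:j — minimal
piece 1:m — minimal
piece 2:j rests on {0:j}
piece 3:k — minimal
piece 4:h rests on {1:m}
piece 5:m rests on {4:h}
minimal pieces: {0:j, 1:m, 3:k}
ways to finish when only these pieces remain (= sum over removing one remaining piece with nothing left below it):
  1 left: {2}→1  {3}→1  {5}→1
  2 left: {0,2}→1  {2,3}→2  {2,5}→2  {3,5}→2  {4,5}→1
  3 left: {0,2,3}→3  {0,2,5}→3  {1,4,5}→1  {2,3,5}→6  {2,4,5}→3  {3,4,5}→3
  4 left: {0,2,3,5}→12  {0,2,4,5}→6  {1,2,4,5}→4  {1,3,4,5}→4  {2,3,4,5}→12
  placing 0:j first → 20 extensions
  placing 1:m first → 30 extensions
  placing 3:k first → 10 extensions
total linear extensions = 60

60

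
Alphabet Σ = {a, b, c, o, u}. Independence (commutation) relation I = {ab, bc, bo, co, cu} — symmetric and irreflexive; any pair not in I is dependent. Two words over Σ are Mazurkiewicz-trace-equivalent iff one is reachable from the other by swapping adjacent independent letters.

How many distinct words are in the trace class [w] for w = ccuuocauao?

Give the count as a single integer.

#0=c has no predecessor
#1=c depends on [0:c]
#2=u has no predecessor
#3=u depends on [2:u]
#4=o depends on [3:u]
#5=c depends on [1:c]
#6=a depends on [4:o, 5:c]
#7=u depends on [6:a]
#8=a depends on [7:u]
#9=o depends on [8:a]
sources: [0:c, 2:u]
N(rest) = Σ N(rest − s) over sources s of rest; N(one piece) = 1:
  size 1 → [9]=1
  size 2 → [8,9]=1
  size 3 → [7,8,9]=1
  size 4 → [6,7,8,9]=1
  size 5 → [4,6,7,8,9]=1  [5,6,7,8,9]=1
  size 6 → [1,5,6,7,8,9]=1  [3,4,6,7,8,9]=1  [4,5,6,7,8,9]=2
  size 7 → [0,1,5,6,7,8,9]=1  [1,4,5,6,7,8,9]=3  [2,3,4,6,7,8,9]=1  [3,4,5,6,7,8,9]=3
  size 8 → [0,1,4,5,6,7,8,9]=4  [1,3,4,5,6,7,8,9]=6  [2,3,4,5,6,7,8,9]=4
  first=0(c) contributes 10
  first=2(u) contributes 10
|[w]| = 20

20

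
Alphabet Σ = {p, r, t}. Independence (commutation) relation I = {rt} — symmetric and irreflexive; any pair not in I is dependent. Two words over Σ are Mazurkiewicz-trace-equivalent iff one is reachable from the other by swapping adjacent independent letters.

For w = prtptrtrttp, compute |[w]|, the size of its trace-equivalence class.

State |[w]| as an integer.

30

drop 0:p onto floor
drop 1:r onto {0:p}
drop 2:t onto {0:p}
drop 3:p onto {1:r, 2:t}
drop 4:t onto {3:p}
drop 5:r onto {3:p}
drop 6:t onto {4:t}
drop 7:r onto {5:r}
drop 8:t onto {6:t}
drop 9:t onto {8:t}
drop 10:p onto {7:r, 9:t}
ground layer = {0:p}
drop-orders for the pieces not yet dropped (sum over which currently-grounded one goes next):
  1 to go: {10} 1
  2 to go: {7,10} 1  {9,10} 1
  3 to go: {5,7,10} 1  {7,9,10} 2  {8,9,10} 1
  4 to go: {5,7,9,10} 3  {6,8,9,10} 1  {7,8,9,10} 3
  5 to go: {4,6,8,9,10} 1  {5,7,8,9,10} 6  {6,7,8,9,10} 4
  6 to go: {4,6,7,8,9,10} 5  {5,6,7,8,9,10} 10
  7 to go: {4,5,6,7,8,9,10} 15
  8 to go: {3,4,5,6,7,8,9,10} 15
  9 to go: {1,3,4,5,6,7,8,9,10} 15  {2,3,4,5,6,7,8,9,10} 15
  if 0:p drops first: 30 orders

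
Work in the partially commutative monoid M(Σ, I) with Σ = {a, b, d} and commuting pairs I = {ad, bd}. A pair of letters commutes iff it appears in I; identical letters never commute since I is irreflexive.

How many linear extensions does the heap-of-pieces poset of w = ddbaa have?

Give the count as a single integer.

10

drop 0:d onto floor
drop 1:d onto {0:d}
drop 2:b onto floor
drop 3:a onto {2:b}
drop 4:a onto {3:a}
ground layer = {0:d, 2:b}
drop-orders for the pieces not yet dropped (sum over which currently-grounded one goes next):
  1 to go: {1} 1  {4} 1
  2 to go: {0,1} 1  {1,4} 2  {3,4} 1
  3 to go: {0,1,4} 3  {1,3,4} 3  {2,3,4} 1
  if 0:d drops first: 4 orders
  if 2:b drops first: 6 orders
heap linearizations: 10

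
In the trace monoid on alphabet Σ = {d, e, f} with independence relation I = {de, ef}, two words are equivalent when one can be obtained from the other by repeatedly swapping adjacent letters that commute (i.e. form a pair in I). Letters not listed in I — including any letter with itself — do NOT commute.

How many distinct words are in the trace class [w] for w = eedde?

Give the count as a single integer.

piece 0:e — minimal
piece 1:e rests on {0:e}
piece 2:d — minimal
piece 3:d rests on {2:d}
piece 4:e rests on {1:e}
minimal pieces: {0:e, 2:d}
ways to finish when only these pieces remain (= sum over removing one remaining piece with nothing left below it):
  1 left: {3}→1  {4}→1
  2 left: {1,4}→1  {2,3}→1  {3,4}→2
  3 left: {0,1,4}→1  {1,3,4}→3  {2,3,4}→3
  placing 0:e first → 6 extensions
  placing 2:d first → 4 extensions
total linear extensions = 10

10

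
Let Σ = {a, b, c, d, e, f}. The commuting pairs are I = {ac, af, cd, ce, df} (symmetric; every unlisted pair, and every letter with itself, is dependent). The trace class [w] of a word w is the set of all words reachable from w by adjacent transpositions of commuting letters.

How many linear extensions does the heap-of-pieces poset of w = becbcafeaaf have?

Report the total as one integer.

18

0(b) covers ∅
1(e) covers 0:b
2(c) covers 0:b
3(b) covers 1:e, 2:c
4(c) covers 3:b
5(a) covers 3:b
6(f) covers 4:c
7(e) covers 5:a, 6:f
8(a) covers 7:e
9(a) covers 8:a
10(f) covers 7:e
floor of heap: 0:b
completions by unplaced set U, small U first (add the entries for U minus each lowest piece of U):
  |U|=1: {9}:1  {10}:1
  |U|=2: {8,9}:1  {9,10}:2
  |U|=3: {8,9,10}:3
  |U|=4: {7,8,9,10}:3
  |U|=5: {5,7,8,9,10}:3  {6,7,8,9,10}:3
  |U|=6: {4,6,7,8,9,10}:3  {5,6,7,8,9,10}:6
  |U|=7: {4,5,6,7,8,9,10}:9
  |U|=8: {3,4,5,6,7,8,9,10}:9
  |U|=9: {1,3,4,5,6,7,8,9,10}:9  {2,3,4,5,6,7,8,9,10}:9
  start at 0(b): 18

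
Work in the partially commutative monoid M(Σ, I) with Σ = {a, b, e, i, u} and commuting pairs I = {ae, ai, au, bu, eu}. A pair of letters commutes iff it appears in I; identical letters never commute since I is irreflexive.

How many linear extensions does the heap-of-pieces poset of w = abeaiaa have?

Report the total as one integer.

#0=a has no predecessor
#1=b depends on [0:a]
#2=e depends on [1:b]
#3=a depends on [1:b]
#4=i depends on [2:e]
#5=a depends on [3:a]
#6=a depends on [5:a]
sources: [0:a]
N(rest) = Σ N(rest − s) over sources s of rest; N(one piece) = 1:
  size 1 → [4]=1  [6]=1
  size 2 → [2,4]=1  [4,6]=2  [5,6]=1
  size 3 → [2,4,6]=3  [3,5,6]=1  [4,5,6]=3
  size 4 → [2,4,5,6]=6  [3,4,5,6]=4
  size 5 → [2,3,4,5,6]=10
  first=0(a) contributes 10

10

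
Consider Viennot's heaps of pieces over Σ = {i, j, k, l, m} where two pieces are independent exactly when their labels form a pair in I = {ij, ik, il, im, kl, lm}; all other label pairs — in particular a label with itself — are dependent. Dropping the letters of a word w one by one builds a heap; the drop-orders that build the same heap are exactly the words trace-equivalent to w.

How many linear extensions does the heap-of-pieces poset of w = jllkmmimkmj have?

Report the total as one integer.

308

piece 0:j — minimal
piece 1:l rests on {0:j}
piece 2:l rests on {1:l}
piece 3:k rests on {0:j}
piece 4:m rests on {3:k}
piece 5:m rests on {4:m}
piece 6:i — minimal
piece 7:m rests on {5:m}
piece 8:k rests on {7:m}
piece 9:m rests on {8:k}
piece 10:j rests on {2:l, 9:m}
minimal pieces: {0:j, 6:i}
ways to finish when only these pieces remain (= sum over removing one remaining piece with nothing left below it):
  1 left: {6}→1  {10}→1
  2 left: {2,10}→1  {6,10}→2  {9,10}→1
  3 left: {1,2,10}→1  {2,6,10}→3  {2,9,10}→2  {6,9,10}→3  {8,9,10}→1
  4 left: {1,2,6,10}→4  {1,2,9,10}→3  {2,6,9,10}→8  {2,8,9,10}→3  {6,8,9,10}→4  {7,8,9,10}→1
  5 left: {1,2,6,9,10}→15  {1,2,8,9,10}→6  {2,6,8,9,10}→15  {2,7,8,9,10}→4  {5,7,8,9,10}→1  {6,7,8,9,10}→5
  6 left: {1,2,6,8,9,10}→36  {1,2,7,8,9,10}→10  {2,5,7,8,9,10}→5  {2,6,7,8,9,10}→24  {4,5,7,8,9,10}→1  {5,6,7,8,9,10}→6
  7 left: {1,2,5,7,8,9,10}→15  {1,2,6,7,8,9,10}→70  {2,4,5,7,8,9,10}→6  {2,5,6,7,8,9,10}→35  {3,4,5,7,8,9,10}→1  {4,5,6,7,8,9,10}→7
  8 left: {1,2,4,5,7,8,9,10}→21  {1,2,5,6,7,8,9,10}→120  {2,3,4,5,7,8,9,10}→7  {2,4,5,6,7,8,9,10}→48  {3,4,5,6,7,8,9,10}→8
  9 left: {1,2,3,4,5,7,8,9,10}→28  {1,2,4,5,6,7,8,9,10}→189  {2,3,4,5,6,7,8,9,10}→63
  placing 0:j first → 280 extensions
  placing 6:i first → 28 extensions
total linear extensions = 308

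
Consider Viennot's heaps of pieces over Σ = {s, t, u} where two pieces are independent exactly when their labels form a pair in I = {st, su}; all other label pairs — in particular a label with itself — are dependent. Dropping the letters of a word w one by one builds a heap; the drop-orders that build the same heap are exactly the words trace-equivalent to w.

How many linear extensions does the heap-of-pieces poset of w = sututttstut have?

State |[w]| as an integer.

55

drop 0:s onto floor
drop 1:u onto floor
drop 2:t onto {1:u}
drop 3:u onto {2:t}
drop 4:t onto {3:u}
drop 5:t onto {4:t}
drop 6:t onto {5:t}
drop 7:s onto {0:s}
drop 8:t onto {6:t}
drop 9:u onto {8:t}
drop 10:t onto {9:u}
ground layer = {0:s, 1:u}
drop-orders for the pieces not yet dropped (sum over which currently-grounded one goes next):
  1 to go: {7} 1  {10} 1
  2 to go: {0,7} 1  {7,10} 2  {9,10} 1
  3 to go: {0,7,10} 3  {7,9,10} 3  {8,9,10} 1
  4 to go: {0,7,9,10} 6  {6,8,9,10} 1  {7,8,9,10} 4
  5 to go: {0,7,8,9,10} 10  {5,6,8,9,10} 1  {6,7,8,9,10} 5
  6 to go: {0,6,7,8,9,10} 15  {4,5,6,8,9,10} 1  {5,6,7,8,9,10} 6
  7 to go: {0,5,6,7,8,9,10} 21  {3,4,5,6,8,9,10} 1  {4,5,6,7,8,9,10} 7
  8 to go: {0,4,5,6,7,8,9,10} 28  {2,3,4,5,6,8,9,10} 1  {3,4,5,6,7,8,9,10} 8
  9 to go: {0,3,4,5,6,7,8,9,10} 36  {1,2,3,4,5,6,8,9,10} 1  {2,3,4,5,6,7,8,9,10} 9
  if 0:s drops first: 10 orders
  if 1:u drops first: 45 orders
heap linearizations: 55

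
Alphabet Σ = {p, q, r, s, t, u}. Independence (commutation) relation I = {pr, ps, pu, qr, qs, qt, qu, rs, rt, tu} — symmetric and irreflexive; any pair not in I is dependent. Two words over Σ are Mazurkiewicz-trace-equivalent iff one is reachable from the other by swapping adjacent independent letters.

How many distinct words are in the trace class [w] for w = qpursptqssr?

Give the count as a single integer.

1605

0(q) covers ∅
1(p) covers 0:q
2(u) covers ∅
3(r) covers 2:u
4(s) covers 2:u
5(p) covers 1:p
6(t) covers 4:s, 5:p
7(q) covers 5:p
8(s) covers 6:t
9(s) covers 8:s
10(r) covers 3:r
floor of heap: 0:q, 2:u
completions by unplaced set U, small U first (add the entries for U minus each lowest piece of U):
  |U|=1: {7}:1  {9}:1  {10}:1
  |U|=2: {3,10}:1  {7,9}:2  {7,10}:2  {8,9}:1  {9,10}:2
  |U|=3: {3,7,10}:3  {3,9,10}:3  {6,8,9}:1  {7,8,9}:3  {7,9,10}:6  {8,9,10}:3
  |U|=4: {3,7,9,10}:12  {3,8,9,10}:6  {4,6,8,9}:1  {6,7,8,9}:4  {6,8,9,10}:4  {7,8,9,10}:12
  |U|=5: {3,6,8,9,10}:10  {3,7,8,9,10}:30  {4,6,7,8,9}:5  {4,6,8,9,10}:5  {5,6,7,8,9}:4  {6,7,8,9,10}:20
  |U|=6: {1,5,6,7,8,9}:4  {3,4,6,8,9,10}:15  {3,6,7,8,9,10}:60  {4,5,6,7,8,9}:9  {4,6,7,8,9,10}:30  {5,6,7,8,9,10}:24
  |U|=7: {0,1,5,6,7,8,9}:4  {1,4,5,6,7,8,9}:13  {1,5,6,7,8,9,10}:28  {2,3,4,6,8,9,10}:15  {3,4,6,7,8,9,10}:105  {3,5,6,7,8,9,10}:84  {4,5,6,7,8,9,10}:63
  |U|=8: {0,1,4,5,6,7,8,9}:17  {0,1,5,6,7,8,9,10}:32  {1,3,5,6,7,8,9,10}:112  {1,4,5,6,7,8,9,10}:104  {2,3,4,6,7,8,9,10}:120  {3,4,5,6,7,8,9,10}:252
  |U|=9: {0,1,3,5,6,7,8,9,10}:144  {0,1,4,5,6,7,8,9,10}:153  {1,3,4,5,6,7,8,9,10}:468  {2,3,4,5,6,7,8,9,10}:372
  start at 0(q): 840
  start at 2(u): 765
sum over floor = 1605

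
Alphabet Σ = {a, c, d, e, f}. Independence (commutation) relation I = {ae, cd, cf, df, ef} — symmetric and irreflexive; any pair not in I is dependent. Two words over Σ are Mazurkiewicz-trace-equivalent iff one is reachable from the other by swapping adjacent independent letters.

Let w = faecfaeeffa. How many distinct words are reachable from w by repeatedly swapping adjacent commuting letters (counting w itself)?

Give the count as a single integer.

0(f) covers ∅
1(a) covers 0:f
2(e) covers ∅
3(c) covers 1:a, 2:e
4(f) covers 1:a
5(a) covers 3:c, 4:f
6(e) covers 3:c
7(e) covers 6:e
8(f) covers 5:a
9(f) covers 8:f
10(a) covers 9:f
floor of heap: 0:f, 2:e
completions by unplaced set U, small U first (add the entries for U minus each lowest piece of U):
  |U|=1: {7}:1  {10}:1
  |U|=2: {6,7}:1  {7,10}:2  {9,10}:1
  |U|=3: {6,7,10}:3  {7,9,10}:3  {8,9,10}:1
  |U|=4: {5,8,9,10}:1  {6,7,9,10}:6  {7,8,9,10}:4
  |U|=5: {4,5,8,9,10}:1  {5,7,8,9,10}:5  {6,7,8,9,10}:10
  |U|=6: {4,5,7,8,9,10}:6  {5,6,7,8,9,10}:15
  |U|=7: {3,5,6,7,8,9,10}:15  {4,5,6,7,8,9,10}:21
  |U|=8: {2,3,5,6,7,8,9,10}:15  {3,4,5,6,7,8,9,10}:36
  |U|=9: {1,3,4,5,6,7,8,9,10}:36  {2,3,4,5,6,7,8,9,10}:51
  start at 0(f): 87
  start at 2(e): 36
sum over floor = 123

123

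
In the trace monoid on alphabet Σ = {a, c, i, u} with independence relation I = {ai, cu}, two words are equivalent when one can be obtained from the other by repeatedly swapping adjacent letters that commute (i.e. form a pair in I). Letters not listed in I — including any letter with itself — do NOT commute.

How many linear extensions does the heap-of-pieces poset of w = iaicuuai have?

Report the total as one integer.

18

#0=i has no predecessor
#1=a has no predecessor
#2=i depends on [0:i]
#3=c depends on [1:a, 2:i]
#4=u depends on [1:a, 2:i]
#5=u depends on [4:u]
#6=a depends on [3:c, 5:u]
#7=i depends on [3:c, 5:u]
sources: [0:i, 1:a]
N(rest) = Σ N(rest − s) over sources s of rest; N(one piece) = 1:
  size 1 → [6]=1  [7]=1
  size 2 → [6,7]=2
  size 3 → [3,6,7]=2  [5,6,7]=2
  size 4 → [3,5,6,7]=4  [4,5,6,7]=2
  size 5 → [3,4,5,6,7]=6
  size 6 → [1,3,4,5,6,7]=6  [2,3,4,5,6,7]=6
  first=0(i) contributes 12
  first=1(a) contributes 6
|[w]| = 18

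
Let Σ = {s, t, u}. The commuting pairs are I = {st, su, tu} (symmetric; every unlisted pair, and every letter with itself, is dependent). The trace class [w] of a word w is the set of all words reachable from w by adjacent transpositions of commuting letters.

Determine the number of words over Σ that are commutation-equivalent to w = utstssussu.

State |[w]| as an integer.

#0=u has no predecessor
#1=t has no predecessor
#2=s has no predecessor
#3=t depends on [1:t]
#4=s depends on [2:s]
#5=s depends on [4:s]
#6=u depends on [0:u]
#7=s depends on [5:s]
#8=s depends on [7:s]
#9=u depends on [6:u]
sources: [0:u, 1:t, 2:s]
N(rest) = Σ N(rest − s) over sources s of rest; N(one piece) = 1:
  size 1 → [3]=1  [8]=1  [9]=1
  size 2 → [1,3]=1  [3,8]=2  [3,9]=2  [6,9]=1  [7,8]=1  [8,9]=2
  size 3 → [0,6,9]=1  [1,3,8]=3  [1,3,9]=3  [3,6,9]=3  [3,7,8]=3  [3,8,9]=6  [5,7,8]=1  [6,8,9]=3  [7,8,9]=3
  size 4 → [0,3,6,9]=4  [0,6,8,9]=4  [1,3,6,9]=6  [1,3,7,8]=6  [1,3,8,9]=12  [3,5,7,8]=4  [3,6,8,9]=12  [3,7,8,9]=12  [4,5,7,8]=1  [5,7,8,9]=4  [6,7,8,9]=6
  size 5 → [0,1,3,6,9]=10  [0,3,6,8,9]=20  [0,6,7,8,9]=10  [1,3,5,7,8]=10  [1,3,6,8,9]=30  [1,3,7,8,9]=30  [2,4,5,7,8]=1  [3,4,5,7,8]=5  [3,5,7,8,9]=20  [3,6,7,8,9]=30  [4,5,7,8,9]=5  [5,6,7,8,9]=10
  size 6 → [0,1,3,6,8,9]=60  [0,3,6,7,8,9]=60  [0,5,6,7,8,9]=20  [1,3,4,5,7,8]=15  [1,3,5,7,8,9]=60  [1,3,6,7,8,9]=90  [2,3,4,5,7,8]=6  [2,4,5,7,8,9]=6  [3,4,5,7,8,9]=30  [3,5,6,7,8,9]=60  [4,5,6,7,8,9]=15
  size 7 → [0,1,3,6,7,8,9]=210  [0,3,5,6,7,8,9]=140  [0,4,5,6,7,8,9]=35  [1,2,3,4,5,7,8]=21  [1,3,4,5,7,8,9]=105  [1,3,5,6,7,8,9]=210  [2,3,4,5,7,8,9]=42  [2,4,5,6,7,8,9]=21  [3,4,5,6,7,8,9]=105
  size 8 → [0,1,3,5,6,7,8,9]=560  [0,2,4,5,6,7,8,9]=56  [0,3,4,5,6,7,8,9]=280  [1,2,3,4,5,7,8,9]=168  [1,3,4,5,6,7,8,9]=420  [2,3,4,5,6,7,8,9]=168
  first=0(u) contributes 756
  first=1(t) contributes 504
  first=2(s) contributes 1260
|[w]| = 2520

2520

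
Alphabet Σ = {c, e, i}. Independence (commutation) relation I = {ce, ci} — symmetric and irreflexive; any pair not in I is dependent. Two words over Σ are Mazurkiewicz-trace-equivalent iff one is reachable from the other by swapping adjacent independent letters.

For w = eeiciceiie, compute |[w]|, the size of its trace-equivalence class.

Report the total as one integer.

#0=e has no predecessor
#1=e depends on [0:e]
#2=i depends on [1:e]
#3=c has no predecessor
#4=i depends on [2:i]
#5=c depends on [3:c]
#6=e depends on [4:i]
#7=i depends on [6:e]
#8=i depends on [7:i]
#9=e depends on [8:i]
sources: [0:e, 3:c]
N(rest) = Σ N(rest − s) over sources s of rest; N(one piece) = 1:
  size 1 → [5]=1  [9]=1
  size 2 → [3,5]=1  [5,9]=2  [8,9]=1
  size 3 → [3,5,9]=3  [5,8,9]=3  [7,8,9]=1
  size 4 → [3,5,8,9]=6  [5,7,8,9]=4  [6,7,8,9]=1
  size 5 → [3,5,7,8,9]=10  [4,6,7,8,9]=1  [5,6,7,8,9]=5
  size 6 → [2,4,6,7,8,9]=1  [3,5,6,7,8,9]=15  [4,5,6,7,8,9]=6
  size 7 → [1,2,4,6,7,8,9]=1  [2,4,5,6,7,8,9]=7  [3,4,5,6,7,8,9]=21
  size 8 → [0,1,2,4,6,7,8,9]=1  [1,2,4,5,6,7,8,9]=8  [2,3,4,5,6,7,8,9]=28
  first=0(e) contributes 36
  first=3(c) contributes 9
|[w]| = 45

45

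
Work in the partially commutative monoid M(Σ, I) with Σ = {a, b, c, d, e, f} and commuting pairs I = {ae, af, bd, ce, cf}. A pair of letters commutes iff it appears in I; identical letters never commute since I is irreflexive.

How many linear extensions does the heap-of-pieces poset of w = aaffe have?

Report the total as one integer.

#0=a has no predecessor
#1=a depends on [0:a]
#2=f has no predecessor
#3=f depends on [2:f]
#4=e depends on [3:f]
sources: [0:a, 2:f]
N(rest) = Σ N(rest − s) over sources s of rest; N(one piece) = 1:
  size 1 → [1]=1  [4]=1
  size 2 → [0,1]=1  [1,4]=2  [3,4]=1
  size 3 → [0,1,4]=3  [1,3,4]=3  [2,3,4]=1
  first=0(a) contributes 4
  first=2(f) contributes 6
|[w]| = 10

10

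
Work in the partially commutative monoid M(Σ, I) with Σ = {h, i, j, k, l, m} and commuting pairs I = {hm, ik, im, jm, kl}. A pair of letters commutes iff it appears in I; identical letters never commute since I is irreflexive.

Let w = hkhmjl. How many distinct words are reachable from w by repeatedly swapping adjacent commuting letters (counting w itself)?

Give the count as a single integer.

piece 0:h — minimal
piece 1:k rests on {0:h}
piece 2:h rests on {1:k}
piece 3:m rests on {1:k}
piece 4:j rests on {2:h}
piece 5:l rests on {3:m, 4:j}
minimal pieces: {0:h}
ways to finish when only these pieces remain (= sum over removing one remaining piece with nothing left below it):
  1 left: {5}→1
  2 left: {3,5}→1  {4,5}→1
  3 left: {2,4,5}→1  {3,4,5}→2
  4 left: {2,3,4,5}→3
  placing 0:h first → 3 extensions

3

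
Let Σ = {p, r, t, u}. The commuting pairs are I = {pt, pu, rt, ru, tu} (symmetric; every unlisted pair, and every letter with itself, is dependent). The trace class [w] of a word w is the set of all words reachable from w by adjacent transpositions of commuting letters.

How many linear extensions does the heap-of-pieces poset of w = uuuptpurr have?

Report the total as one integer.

drop 0:u onto floor
drop 1:u onto {0:u}
drop 2:u onto {1:u}
drop 3:p onto floor
drop 4:t onto floor
drop 5:p onto {3:p}
drop 6:u onto {2:u}
drop 7:r onto {5:p}
drop 8:r onto {7:r}
ground layer = {0:u, 3:p, 4:t}
drop-orders for the pieces not yet dropped (sum over which currently-grounded one goes next):
  1 to go: {4} 1  {6} 1  {8} 1
  2 to go: {2,6} 1  {4,6} 2  {4,8} 2  {6,8} 2  {7,8} 1
  3 to go: {1,2,6} 1  {2,4,6} 3  {2,6,8} 3  {4,6,8} 6  {4,7,8} 3  {5,7,8} 1  {6,7,8} 3
  4 to go: {0,1,2,6} 1  {1,2,4,6} 4  {1,2,6,8} 4  {2,4,6,8} 12  {2,6,7,8} 6  {3,5,7,8} 1  {4,5,7,8} 4  {4,6,7,8} 12  {5,6,7,8} 4
  5 to go: {0,1,2,4,6} 5  {0,1,2,6,8} 5  {1,2,4,6,8} 20  {1,2,6,7,8} 10  {2,4,6,7,8} 30  {2,5,6,7,8} 10  {3,4,5,7,8} 5  {3,5,6,7,8} 5  {4,5,6,7,8} 20
  6 to go: {0,1,2,4,6,8} 30  {0,1,2,6,7,8} 15  {1,2,4,6,7,8} 60  {1,2,5,6,7,8} 20  {2,3,5,6,7,8} 15  {2,4,5,6,7,8} 60  {3,4,5,6,7,8} 30
  7 to go: {0,1,2,4,6,7,8} 105  {0,1,2,5,6,7,8} 35  {1,2,3,5,6,7,8} 35  {1,2,4,5,6,7,8} 140  {2,3,4,5,6,7,8} 105
  if 0:u drops first: 280 orders
  if 3:p drops first: 280 orders
  if 4:t drops first: 70 orders
heap linearizations: 630

630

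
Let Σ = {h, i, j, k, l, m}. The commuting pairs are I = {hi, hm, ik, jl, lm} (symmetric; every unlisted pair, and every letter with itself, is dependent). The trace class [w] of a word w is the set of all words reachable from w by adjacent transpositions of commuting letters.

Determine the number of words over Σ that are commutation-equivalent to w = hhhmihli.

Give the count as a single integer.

15

drop 0:h onto floor
drop 1:h onto {0:h}
drop 2:h onto {1:h}
drop 3:m onto floor
drop 4:i onto {3:m}
drop 5:h onto {2:h}
drop 6:l onto {4:i, 5:h}
drop 7:i onto {6:l}
ground layer = {0:h, 3:m}
drop-orders for the pieces not yet dropped (sum over which currently-grounded one goes next):
  1 to go: {7} 1
  2 to go: {6,7} 1
  3 to go: {4,6,7} 1  {5,6,7} 1
  4 to go: {2,5,6,7} 1  {3,4,6,7} 1  {4,5,6,7} 2
  5 to go: {1,2,5,6,7} 1  {2,4,5,6,7} 3  {3,4,5,6,7} 3
  6 to go: {0,1,2,5,6,7} 1  {1,2,4,5,6,7} 4  {2,3,4,5,6,7} 6
  if 0:h drops first: 10 orders
  if 3:m drops first: 5 orders
heap linearizations: 15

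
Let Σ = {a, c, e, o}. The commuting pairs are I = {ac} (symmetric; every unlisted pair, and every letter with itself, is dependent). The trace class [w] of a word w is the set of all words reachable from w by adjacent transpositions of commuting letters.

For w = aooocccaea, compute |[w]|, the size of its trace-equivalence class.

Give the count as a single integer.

4

drop 0:a onto floor
drop 1:o onto {0:a}
drop 2:o onto {1:o}
drop 3:o onto {2:o}
drop 4:c onto {3:o}
drop 5:c onto {4:c}
drop 6:c onto {5:c}
drop 7:a onto {3:o}
drop 8:e onto {6:c, 7:a}
drop 9:a onto {8:e}
ground layer = {0:a}
drop-orders for the pieces not yet dropped (sum over which currently-grounded one goes next):
  1 to go: {9} 1
  2 to go: {8,9} 1
  3 to go: {6,8,9} 1  {7,8,9} 1
  4 to go: {5,6,8,9} 1  {6,7,8,9} 2
  5 to go: {4,5,6,8,9} 1  {5,6,7,8,9} 3
  6 to go: {4,5,6,7,8,9} 4
  7 to go: {3,4,5,6,7,8,9} 4
  8 to go: {2,3,4,5,6,7,8,9} 4
  if 0:a drops first: 4 orders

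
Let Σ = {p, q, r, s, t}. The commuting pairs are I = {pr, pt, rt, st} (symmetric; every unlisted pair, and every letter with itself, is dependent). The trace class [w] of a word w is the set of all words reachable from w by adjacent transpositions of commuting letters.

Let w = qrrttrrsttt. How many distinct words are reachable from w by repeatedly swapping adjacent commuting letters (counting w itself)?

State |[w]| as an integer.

#0=q has no predecessor
#1=r depends on [0:q]
#2=r depends on [1:r]
#3=t depends on [0:q]
#4=t depends on [3:t]
#5=r depends on [2:r]
#6=r depends on [5:r]
#7=s depends on [6:r]
#8=t depends on [4:t]
#9=t depends on [8:t]
#10=t depends on [9:t]
sources: [0:q]
N(rest) = Σ N(rest − s) over sources s of rest; N(one piece) = 1:
  size 1 → [7]=1  [10]=1
  size 2 → [6,7]=1  [7,10]=2  [9,10]=1
  size 3 → [5,6,7]=1  [6,7,10]=3  [7,9,10]=3  [8,9,10]=1
  size 4 → [2,5,6,7]=1  [4,8,9,10]=1  [5,6,7,10]=4  [6,7,9,10]=6  [7,8,9,10]=4
  size 5 → [1,2,5,6,7]=1  [2,5,6,7,10]=5  [3,4,8,9,10]=1  [4,7,8,9,10]=5  [5,6,7,9,10]=10  [6,7,8,9,10]=10
  size 6 → [1,2,5,6,7,10]=6  [2,5,6,7,9,10]=15  [3,4,7,8,9,10]=6  [4,6,7,8,9,10]=15  [5,6,7,8,9,10]=20
  size 7 → [1,2,5,6,7,9,10]=21  [2,5,6,7,8,9,10]=35  [3,4,6,7,8,9,10]=21  [4,5,6,7,8,9,10]=35
  size 8 → [1,2,5,6,7,8,9,10]=56  [2,4,5,6,7,8,9,10]=70  [3,4,5,6,7,8,9,10]=56
  size 9 → [1,2,4,5,6,7,8,9,10]=126  [2,3,4,5,6,7,8,9,10]=126
  first=0(q) contributes 252

252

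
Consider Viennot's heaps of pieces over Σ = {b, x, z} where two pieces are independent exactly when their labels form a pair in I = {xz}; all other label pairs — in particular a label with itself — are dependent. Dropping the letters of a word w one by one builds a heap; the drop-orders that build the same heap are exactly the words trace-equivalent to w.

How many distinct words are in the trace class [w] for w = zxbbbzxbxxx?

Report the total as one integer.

4

#0=z has no predecessor
#1=x has no predecessor
#2=b depends on [0:z, 1:x]
#3=b depends on [2:b]
#4=b depends on [3:b]
#5=z depends on [4:b]
#6=x depends on [4:b]
#7=b depends on [5:z, 6:x]
#8=x depends on [7:b]
#9=x depends on [8:x]
#10=x depends on [9:x]
sources: [0:z, 1:x]
N(rest) = Σ N(rest − s) over sources s of rest; N(one piece) = 1:
  size 1 → [10]=1
  size 2 → [9,10]=1
  size 3 → [8,9,10]=1
  size 4 → [7,8,9,10]=1
  size 5 → [5,7,8,9,10]=1  [6,7,8,9,10]=1
  size 6 → [5,6,7,8,9,10]=2
  size 7 → [4,5,6,7,8,9,10]=2
  size 8 → [3,4,5,6,7,8,9,10]=2
  size 9 → [2,3,4,5,6,7,8,9,10]=2
  first=0(z) contributes 2
  first=1(x) contributes 2
|[w]| = 4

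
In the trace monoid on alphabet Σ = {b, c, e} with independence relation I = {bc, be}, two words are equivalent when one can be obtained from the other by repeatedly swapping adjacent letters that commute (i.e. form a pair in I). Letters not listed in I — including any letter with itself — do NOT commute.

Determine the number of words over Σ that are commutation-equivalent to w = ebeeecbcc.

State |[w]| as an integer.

piece 0:e — minimal
piece 1:b — minimal
piece 2:e rests on {0:e}
piece 3:e rests on {2:e}
piece 4:e rests on {3:e}
piece 5:c rests on {4:e}
piece 6:b rests on {1:b}
piece 7:c rests on {5:c}
piece 8:c rests on {7:c}
minimal pieces: {0:e, 1:b}
ways to finish when only these pieces remain (= sum over removing one remaining piece with nothing left below it):
  1 left: {6}→1  {8}→1
  2 left: {1,6}→1  {6,8}→2  {7,8}→1
  3 left: {1,6,8}→3  {5,7,8}→1  {6,7,8}→3
  4 left: {1,6,7,8}→6  {4,5,7,8}→1  {5,6,7,8}→4
  5 left: {1,5,6,7,8}→10  {3,4,5,7,8}→1  {4,5,6,7,8}→5
  6 left: {1,4,5,6,7,8}→15  {2,3,4,5,7,8}→1  {3,4,5,6,7,8}→6
  7 left: {0,2,3,4,5,7,8}→1  {1,3,4,5,6,7,8}→21  {2,3,4,5,6,7,8}→7
  placing 0:e first → 28 extensions
  placing 1:b first → 8 extensions
total linear extensions = 36

36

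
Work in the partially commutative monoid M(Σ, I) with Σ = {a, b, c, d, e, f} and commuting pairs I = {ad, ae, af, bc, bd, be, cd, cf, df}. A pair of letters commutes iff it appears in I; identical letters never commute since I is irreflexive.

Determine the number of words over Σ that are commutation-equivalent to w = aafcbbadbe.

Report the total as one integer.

302

piece 0:a — minimal
piece 1:a rests on {0:a}
piece 2:f — minimal
piece 3:c rests on {1:a}
piece 4:b rests on {1:a, 2:f}
piece 5:b rests on {4:b}
piece 6:a rests on {3:c, 5:b}
piece 7:d — minimal
piece 8:b rests on {6:a}
piece 9:e rests on {2:f, 3:c, 7:d}
minimal pieces: {0:a, 2:f, 7:d}
ways to finish when only these pieces remain (= sum over removing one remaining piece with nothing left below it):
  1 left: {8}→1  {9}→1
  2 left: {6,8}→1  {7,9}→1  {8,9}→2
  3 left: {5,6,8}→1  {6,8,9}→3  {7,8,9}→3
  4 left: {3,6,8,9}→3  {4,5,6,8}→1  {5,6,8,9}→4  {6,7,8,9}→6
  5 left: {3,5,6,8,9}→7  {3,6,7,8,9}→9  {4,5,6,8,9}→5  {5,6,7,8,9}→10
  6 left: {2,4,5,6,8,9}→5  {3,4,5,6,8,9}→12  {3,5,6,7,8,9}→26  {4,5,6,7,8,9}→15
  7 left: {1,3,4,5,6,8,9}→12  {2,3,4,5,6,8,9}→17  {2,4,5,6,7,8,9}→20  {3,4,5,6,7,8,9}→53
  8 left: {0,1,3,4,5,6,8,9}→12  {1,2,3,4,5,6,8,9}→29  {1,3,4,5,6,7,8,9}→65  {2,3,4,5,6,7,8,9}→90
  placing 0:a first → 184 extensions
  placing 2:f first → 77 extensions
  placing 7:d first → 41 extensions
total linear extensions = 302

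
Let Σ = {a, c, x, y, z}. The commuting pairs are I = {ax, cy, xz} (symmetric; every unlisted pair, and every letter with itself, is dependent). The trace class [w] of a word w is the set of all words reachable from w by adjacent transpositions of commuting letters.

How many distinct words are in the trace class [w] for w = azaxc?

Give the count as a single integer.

4

drop 0:a onto floor
drop 1:z onto {0:a}
drop 2:a onto {1:z}
drop 3:x onto floor
drop 4:c onto {2:a, 3:x}
ground layer = {0:a, 3:x}
drop-orders for the pieces not yet dropped (sum over which currently-grounded one goes next):
  1 to go: {4} 1
  2 to go: {2,4} 1  {3,4} 1
  3 to go: {1,2,4} 1  {2,3,4} 2
  if 0:a drops first: 3 orders
  if 3:x drops first: 1 orders
heap linearizations: 4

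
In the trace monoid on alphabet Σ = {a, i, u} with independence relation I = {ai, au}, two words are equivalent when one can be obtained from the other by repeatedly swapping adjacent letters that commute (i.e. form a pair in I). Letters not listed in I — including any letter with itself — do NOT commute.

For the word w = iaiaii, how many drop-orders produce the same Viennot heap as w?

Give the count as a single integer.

15

0(i) covers ∅
1(a) covers ∅
2(i) covers 0:i
3(a) covers 1:a
4(i) covers 2:i
5(i) covers 4:i
floor of heap: 0:i, 1:a
completions by unplaced set U, small U first (add the entries for U minus each lowest piece of U):
  |U|=1: {3}:1  {5}:1
  |U|=2: {1,3}:1  {3,5}:2  {4,5}:1
  |U|=3: {1,3,5}:3  {2,4,5}:1  {3,4,5}:3
  |U|=4: {0,2,4,5}:1  {1,3,4,5}:6  {2,3,4,5}:4
  start at 0(i): 10
  start at 1(a): 5
sum over floor = 15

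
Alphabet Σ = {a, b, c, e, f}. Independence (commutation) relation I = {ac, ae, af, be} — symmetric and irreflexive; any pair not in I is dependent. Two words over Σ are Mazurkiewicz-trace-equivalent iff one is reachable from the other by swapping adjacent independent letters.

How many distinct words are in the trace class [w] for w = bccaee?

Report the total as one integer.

drop 0:b onto floor
drop 1:c onto {0:b}
drop 2:c onto {1:c}
drop 3:a onto {0:b}
drop 4:e onto {2:c}
drop 5:e onto {4:e}
ground layer = {0:b}
drop-orders for the pieces not yet dropped (sum over which currently-grounded one goes next):
  1 to go: {3} 1  {5} 1
  2 to go: {3,5} 2  {4,5} 1
  3 to go: {2,4,5} 1  {3,4,5} 3
  4 to go: {1,2,4,5} 1  {2,3,4,5} 4
  if 0:b drops first: 5 orders

5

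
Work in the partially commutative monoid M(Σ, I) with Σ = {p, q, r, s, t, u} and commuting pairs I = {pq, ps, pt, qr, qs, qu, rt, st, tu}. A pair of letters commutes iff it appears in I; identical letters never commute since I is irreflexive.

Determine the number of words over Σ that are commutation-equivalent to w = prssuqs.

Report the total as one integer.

piece 0:p — minimal
piece 1:r rests on {0:p}
piece 2:s rests on {1:r}
piece 3:s rests on {2:s}
piece 4:u rests on {3:s}
piece 5:q — minimal
piece 6:s rests on {4:u}
minimal pieces: {0:p, 5:q}
ways to finish when only these pieces remain (= sum over removing one remaining piece with nothing left below it):
  1 left: {5}→1  {6}→1
  2 left: {4,6}→1  {5,6}→2
  3 left: {3,4,6}→1  {4,5,6}→3
  4 left: {2,3,4,6}→1  {3,4,5,6}→4
  5 left: {1,2,3,4,6}→1  {2,3,4,5,6}→5
  placing 0:p first → 6 extensions
  placing 5:q first → 1 extensions
total linear extensions = 7

7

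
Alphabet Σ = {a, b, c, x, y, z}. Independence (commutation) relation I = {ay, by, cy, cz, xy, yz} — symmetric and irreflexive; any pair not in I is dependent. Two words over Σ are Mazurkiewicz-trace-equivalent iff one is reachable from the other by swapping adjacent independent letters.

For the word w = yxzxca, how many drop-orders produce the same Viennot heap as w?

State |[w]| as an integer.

drop 0:y onto floor
drop 1:x onto floor
drop 2:z onto {1:x}
drop 3:x onto {2:z}
drop 4:c onto {3:x}
drop 5:a onto {4:c}
ground layer = {0:y, 1:x}
drop-orders for the pieces not yet dropped (sum over which currently-grounded one goes next):
  1 to go: {0} 1  {5} 1
  2 to go: {0,5} 2  {4,5} 1
  3 to go: {0,4,5} 3  {3,4,5} 1
  4 to go: {0,3,4,5} 4  {2,3,4,5} 1
  if 0:y drops first: 1 orders
  if 1:x drops first: 5 orders
heap linearizations: 6

6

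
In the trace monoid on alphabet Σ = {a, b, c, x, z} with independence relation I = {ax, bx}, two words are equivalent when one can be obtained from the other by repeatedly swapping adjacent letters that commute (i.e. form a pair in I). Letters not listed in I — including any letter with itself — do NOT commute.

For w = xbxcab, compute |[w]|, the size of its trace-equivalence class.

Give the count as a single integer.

3

0(x) covers ∅
1(b) covers ∅
2(x) covers 0:x
3(c) covers 1:b, 2:x
4(a) covers 3:c
5(b) covers 4:a
floor of heap: 0:x, 1:b
completions by unplaced set U, small U first (add the entries for U minus each lowest piece of U):
  |U|=1: {5}:1
  |U|=2: {4,5}:1
  |U|=3: {3,4,5}:1
  |U|=4: {1,3,4,5}:1  {2,3,4,5}:1
  start at 0(x): 2
  start at 1(b): 1
sum over floor = 3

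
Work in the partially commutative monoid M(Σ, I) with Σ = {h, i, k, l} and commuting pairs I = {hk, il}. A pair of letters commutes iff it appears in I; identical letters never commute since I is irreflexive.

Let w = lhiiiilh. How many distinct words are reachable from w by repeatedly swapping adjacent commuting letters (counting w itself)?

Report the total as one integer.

5

piece 0:l — minimal
piece 1:h rests on {0:l}
piece 2:i rests on {1:h}
piece 3:i rests on {2:i}
piece 4:i rests on {3:i}
piece 5:i rests on {4:i}
piece 6:l rests on {1:h}
piece 7:h rests on {5:i, 6:l}
minimal pieces: {0:l}
ways to finish when only these pieces remain (= sum over removing one remaining piece with nothing left below it):
  1 left: {7}→1
  2 left: {5,7}→1  {6,7}→1
  3 left: {4,5,7}→1  {5,6,7}→2
  4 left: {3,4,5,7}→1  {4,5,6,7}→3
  5 left: {2,3,4,5,7}→1  {3,4,5,6,7}→4
  6 left: {2,3,4,5,6,7}→5
  placing 0:l first → 5 extensions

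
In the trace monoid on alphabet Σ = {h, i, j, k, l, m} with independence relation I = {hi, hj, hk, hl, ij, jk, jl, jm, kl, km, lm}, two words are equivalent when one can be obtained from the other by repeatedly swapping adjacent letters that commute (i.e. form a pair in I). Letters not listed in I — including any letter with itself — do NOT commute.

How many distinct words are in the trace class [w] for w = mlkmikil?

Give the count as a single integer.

12

piece 0:m — minimal
piece 1:l — minimal
piece 2:k — minimal
piece 3:m rests on {0:m}
piece 4:i rests on {1:l, 2:k, 3:m}
piece 5:k rests on {4:i}
piece 6:i rests on {5:k}
piece 7:l rests on {6:i}
minimal pieces: {0:m, 1:l, 2:k}
ways to finish when only these pieces remain (= sum over removing one remaining piece with nothing left below it):
  1 left: {7}→1
  2 left: {6,7}→1
  3 left: {5,6,7}→1
  4 left: {4,5,6,7}→1
  5 left: {1,4,5,6,7}→1  {2,4,5,6,7}→1  {3,4,5,6,7}→1
  6 left: {0,3,4,5,6,7}→1  {1,2,4,5,6,7}→2  {1,3,4,5,6,7}→2  {2,3,4,5,6,7}→2
  placing 0:m first → 6 extensions
  placing 1:l first → 3 extensions
  placing 2:k first → 3 extensions
total linear extensions = 12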